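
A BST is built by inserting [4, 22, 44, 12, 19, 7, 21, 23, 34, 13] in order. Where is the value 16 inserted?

Starting tree (level order): [4, None, 22, 12, 44, 7, 19, 23, None, None, None, 13, 21, None, 34]
Insertion path: 4 -> 22 -> 12 -> 19 -> 13
Result: insert 16 as right child of 13
Final tree (level order): [4, None, 22, 12, 44, 7, 19, 23, None, None, None, 13, 21, None, 34, None, 16]


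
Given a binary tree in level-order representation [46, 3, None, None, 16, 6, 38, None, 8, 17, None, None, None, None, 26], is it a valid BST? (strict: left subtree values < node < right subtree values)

Level-order array: [46, 3, None, None, 16, 6, 38, None, 8, 17, None, None, None, None, 26]
Validate using subtree bounds (lo, hi): at each node, require lo < value < hi,
then recurse left with hi=value and right with lo=value.
Preorder trace (stopping at first violation):
  at node 46 with bounds (-inf, +inf): OK
  at node 3 with bounds (-inf, 46): OK
  at node 16 with bounds (3, 46): OK
  at node 6 with bounds (3, 16): OK
  at node 8 with bounds (6, 16): OK
  at node 38 with bounds (16, 46): OK
  at node 17 with bounds (16, 38): OK
  at node 26 with bounds (17, 38): OK
No violation found at any node.
Result: Valid BST


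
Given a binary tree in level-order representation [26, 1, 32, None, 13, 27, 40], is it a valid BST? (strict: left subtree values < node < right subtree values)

Level-order array: [26, 1, 32, None, 13, 27, 40]
Validate using subtree bounds (lo, hi): at each node, require lo < value < hi,
then recurse left with hi=value and right with lo=value.
Preorder trace (stopping at first violation):
  at node 26 with bounds (-inf, +inf): OK
  at node 1 with bounds (-inf, 26): OK
  at node 13 with bounds (1, 26): OK
  at node 32 with bounds (26, +inf): OK
  at node 27 with bounds (26, 32): OK
  at node 40 with bounds (32, +inf): OK
No violation found at any node.
Result: Valid BST


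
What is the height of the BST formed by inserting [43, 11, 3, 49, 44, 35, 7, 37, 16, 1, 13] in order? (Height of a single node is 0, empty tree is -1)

Insertion order: [43, 11, 3, 49, 44, 35, 7, 37, 16, 1, 13]
Tree (level-order array): [43, 11, 49, 3, 35, 44, None, 1, 7, 16, 37, None, None, None, None, None, None, 13]
Compute height bottom-up (empty subtree = -1):
  height(1) = 1 + max(-1, -1) = 0
  height(7) = 1 + max(-1, -1) = 0
  height(3) = 1 + max(0, 0) = 1
  height(13) = 1 + max(-1, -1) = 0
  height(16) = 1 + max(0, -1) = 1
  height(37) = 1 + max(-1, -1) = 0
  height(35) = 1 + max(1, 0) = 2
  height(11) = 1 + max(1, 2) = 3
  height(44) = 1 + max(-1, -1) = 0
  height(49) = 1 + max(0, -1) = 1
  height(43) = 1 + max(3, 1) = 4
Height = 4


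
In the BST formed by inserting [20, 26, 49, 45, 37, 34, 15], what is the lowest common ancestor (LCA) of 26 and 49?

Tree insertion order: [20, 26, 49, 45, 37, 34, 15]
Tree (level-order array): [20, 15, 26, None, None, None, 49, 45, None, 37, None, 34]
In a BST, the LCA of p=26, q=49 is the first node v on the
root-to-leaf path with p <= v <= q (go left if both < v, right if both > v).
Walk from root:
  at 20: both 26 and 49 > 20, go right
  at 26: 26 <= 26 <= 49, this is the LCA
LCA = 26


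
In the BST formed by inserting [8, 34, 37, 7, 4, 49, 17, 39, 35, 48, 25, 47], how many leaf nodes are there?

Tree built from: [8, 34, 37, 7, 4, 49, 17, 39, 35, 48, 25, 47]
Tree (level-order array): [8, 7, 34, 4, None, 17, 37, None, None, None, 25, 35, 49, None, None, None, None, 39, None, None, 48, 47]
Rule: A leaf has 0 children.
Per-node child counts:
  node 8: 2 child(ren)
  node 7: 1 child(ren)
  node 4: 0 child(ren)
  node 34: 2 child(ren)
  node 17: 1 child(ren)
  node 25: 0 child(ren)
  node 37: 2 child(ren)
  node 35: 0 child(ren)
  node 49: 1 child(ren)
  node 39: 1 child(ren)
  node 48: 1 child(ren)
  node 47: 0 child(ren)
Matching nodes: [4, 25, 35, 47]
Count of leaf nodes: 4


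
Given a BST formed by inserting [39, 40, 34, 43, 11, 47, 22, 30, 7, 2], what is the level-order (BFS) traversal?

Tree insertion order: [39, 40, 34, 43, 11, 47, 22, 30, 7, 2]
Tree (level-order array): [39, 34, 40, 11, None, None, 43, 7, 22, None, 47, 2, None, None, 30]
BFS from the root, enqueuing left then right child of each popped node:
  queue [39] -> pop 39, enqueue [34, 40], visited so far: [39]
  queue [34, 40] -> pop 34, enqueue [11], visited so far: [39, 34]
  queue [40, 11] -> pop 40, enqueue [43], visited so far: [39, 34, 40]
  queue [11, 43] -> pop 11, enqueue [7, 22], visited so far: [39, 34, 40, 11]
  queue [43, 7, 22] -> pop 43, enqueue [47], visited so far: [39, 34, 40, 11, 43]
  queue [7, 22, 47] -> pop 7, enqueue [2], visited so far: [39, 34, 40, 11, 43, 7]
  queue [22, 47, 2] -> pop 22, enqueue [30], visited so far: [39, 34, 40, 11, 43, 7, 22]
  queue [47, 2, 30] -> pop 47, enqueue [none], visited so far: [39, 34, 40, 11, 43, 7, 22, 47]
  queue [2, 30] -> pop 2, enqueue [none], visited so far: [39, 34, 40, 11, 43, 7, 22, 47, 2]
  queue [30] -> pop 30, enqueue [none], visited so far: [39, 34, 40, 11, 43, 7, 22, 47, 2, 30]
Result: [39, 34, 40, 11, 43, 7, 22, 47, 2, 30]


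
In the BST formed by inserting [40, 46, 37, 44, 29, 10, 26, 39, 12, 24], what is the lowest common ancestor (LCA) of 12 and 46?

Tree insertion order: [40, 46, 37, 44, 29, 10, 26, 39, 12, 24]
Tree (level-order array): [40, 37, 46, 29, 39, 44, None, 10, None, None, None, None, None, None, 26, 12, None, None, 24]
In a BST, the LCA of p=12, q=46 is the first node v on the
root-to-leaf path with p <= v <= q (go left if both < v, right if both > v).
Walk from root:
  at 40: 12 <= 40 <= 46, this is the LCA
LCA = 40


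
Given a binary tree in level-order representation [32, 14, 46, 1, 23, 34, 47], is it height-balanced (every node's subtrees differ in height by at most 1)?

Tree (level-order array): [32, 14, 46, 1, 23, 34, 47]
Definition: a tree is height-balanced if, at every node, |h(left) - h(right)| <= 1 (empty subtree has height -1).
Bottom-up per-node check:
  node 1: h_left=-1, h_right=-1, diff=0 [OK], height=0
  node 23: h_left=-1, h_right=-1, diff=0 [OK], height=0
  node 14: h_left=0, h_right=0, diff=0 [OK], height=1
  node 34: h_left=-1, h_right=-1, diff=0 [OK], height=0
  node 47: h_left=-1, h_right=-1, diff=0 [OK], height=0
  node 46: h_left=0, h_right=0, diff=0 [OK], height=1
  node 32: h_left=1, h_right=1, diff=0 [OK], height=2
All nodes satisfy the balance condition.
Result: Balanced


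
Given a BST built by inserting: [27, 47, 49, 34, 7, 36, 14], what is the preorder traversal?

Tree insertion order: [27, 47, 49, 34, 7, 36, 14]
Tree (level-order array): [27, 7, 47, None, 14, 34, 49, None, None, None, 36]
Preorder traversal: [27, 7, 14, 47, 34, 36, 49]


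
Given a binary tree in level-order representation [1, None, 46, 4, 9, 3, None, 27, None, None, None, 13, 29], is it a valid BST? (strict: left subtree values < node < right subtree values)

Level-order array: [1, None, 46, 4, 9, 3, None, 27, None, None, None, 13, 29]
Validate using subtree bounds (lo, hi): at each node, require lo < value < hi,
then recurse left with hi=value and right with lo=value.
Preorder trace (stopping at first violation):
  at node 1 with bounds (-inf, +inf): OK
  at node 46 with bounds (1, +inf): OK
  at node 4 with bounds (1, 46): OK
  at node 3 with bounds (1, 4): OK
  at node 9 with bounds (46, +inf): VIOLATION
Node 9 violates its bound: not (46 < 9 < +inf).
Result: Not a valid BST


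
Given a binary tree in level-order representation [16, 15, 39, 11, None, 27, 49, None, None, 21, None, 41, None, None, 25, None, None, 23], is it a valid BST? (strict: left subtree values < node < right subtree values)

Level-order array: [16, 15, 39, 11, None, 27, 49, None, None, 21, None, 41, None, None, 25, None, None, 23]
Validate using subtree bounds (lo, hi): at each node, require lo < value < hi,
then recurse left with hi=value and right with lo=value.
Preorder trace (stopping at first violation):
  at node 16 with bounds (-inf, +inf): OK
  at node 15 with bounds (-inf, 16): OK
  at node 11 with bounds (-inf, 15): OK
  at node 39 with bounds (16, +inf): OK
  at node 27 with bounds (16, 39): OK
  at node 21 with bounds (16, 27): OK
  at node 25 with bounds (21, 27): OK
  at node 23 with bounds (21, 25): OK
  at node 49 with bounds (39, +inf): OK
  at node 41 with bounds (39, 49): OK
No violation found at any node.
Result: Valid BST


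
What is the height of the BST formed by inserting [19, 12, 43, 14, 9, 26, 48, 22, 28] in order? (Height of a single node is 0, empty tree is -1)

Insertion order: [19, 12, 43, 14, 9, 26, 48, 22, 28]
Tree (level-order array): [19, 12, 43, 9, 14, 26, 48, None, None, None, None, 22, 28]
Compute height bottom-up (empty subtree = -1):
  height(9) = 1 + max(-1, -1) = 0
  height(14) = 1 + max(-1, -1) = 0
  height(12) = 1 + max(0, 0) = 1
  height(22) = 1 + max(-1, -1) = 0
  height(28) = 1 + max(-1, -1) = 0
  height(26) = 1 + max(0, 0) = 1
  height(48) = 1 + max(-1, -1) = 0
  height(43) = 1 + max(1, 0) = 2
  height(19) = 1 + max(1, 2) = 3
Height = 3


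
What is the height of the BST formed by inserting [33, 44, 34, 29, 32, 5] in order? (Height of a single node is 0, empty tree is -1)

Insertion order: [33, 44, 34, 29, 32, 5]
Tree (level-order array): [33, 29, 44, 5, 32, 34]
Compute height bottom-up (empty subtree = -1):
  height(5) = 1 + max(-1, -1) = 0
  height(32) = 1 + max(-1, -1) = 0
  height(29) = 1 + max(0, 0) = 1
  height(34) = 1 + max(-1, -1) = 0
  height(44) = 1 + max(0, -1) = 1
  height(33) = 1 + max(1, 1) = 2
Height = 2


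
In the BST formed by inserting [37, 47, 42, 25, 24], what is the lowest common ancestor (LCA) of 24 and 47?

Tree insertion order: [37, 47, 42, 25, 24]
Tree (level-order array): [37, 25, 47, 24, None, 42]
In a BST, the LCA of p=24, q=47 is the first node v on the
root-to-leaf path with p <= v <= q (go left if both < v, right if both > v).
Walk from root:
  at 37: 24 <= 37 <= 47, this is the LCA
LCA = 37


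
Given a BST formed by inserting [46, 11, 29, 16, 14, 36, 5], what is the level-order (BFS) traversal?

Tree insertion order: [46, 11, 29, 16, 14, 36, 5]
Tree (level-order array): [46, 11, None, 5, 29, None, None, 16, 36, 14]
BFS from the root, enqueuing left then right child of each popped node:
  queue [46] -> pop 46, enqueue [11], visited so far: [46]
  queue [11] -> pop 11, enqueue [5, 29], visited so far: [46, 11]
  queue [5, 29] -> pop 5, enqueue [none], visited so far: [46, 11, 5]
  queue [29] -> pop 29, enqueue [16, 36], visited so far: [46, 11, 5, 29]
  queue [16, 36] -> pop 16, enqueue [14], visited so far: [46, 11, 5, 29, 16]
  queue [36, 14] -> pop 36, enqueue [none], visited so far: [46, 11, 5, 29, 16, 36]
  queue [14] -> pop 14, enqueue [none], visited so far: [46, 11, 5, 29, 16, 36, 14]
Result: [46, 11, 5, 29, 16, 36, 14]


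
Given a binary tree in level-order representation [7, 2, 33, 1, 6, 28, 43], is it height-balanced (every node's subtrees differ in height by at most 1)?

Tree (level-order array): [7, 2, 33, 1, 6, 28, 43]
Definition: a tree is height-balanced if, at every node, |h(left) - h(right)| <= 1 (empty subtree has height -1).
Bottom-up per-node check:
  node 1: h_left=-1, h_right=-1, diff=0 [OK], height=0
  node 6: h_left=-1, h_right=-1, diff=0 [OK], height=0
  node 2: h_left=0, h_right=0, diff=0 [OK], height=1
  node 28: h_left=-1, h_right=-1, diff=0 [OK], height=0
  node 43: h_left=-1, h_right=-1, diff=0 [OK], height=0
  node 33: h_left=0, h_right=0, diff=0 [OK], height=1
  node 7: h_left=1, h_right=1, diff=0 [OK], height=2
All nodes satisfy the balance condition.
Result: Balanced


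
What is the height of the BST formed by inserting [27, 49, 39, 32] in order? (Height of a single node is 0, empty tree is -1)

Insertion order: [27, 49, 39, 32]
Tree (level-order array): [27, None, 49, 39, None, 32]
Compute height bottom-up (empty subtree = -1):
  height(32) = 1 + max(-1, -1) = 0
  height(39) = 1 + max(0, -1) = 1
  height(49) = 1 + max(1, -1) = 2
  height(27) = 1 + max(-1, 2) = 3
Height = 3


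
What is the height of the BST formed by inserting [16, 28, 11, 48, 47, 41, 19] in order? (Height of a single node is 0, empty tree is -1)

Insertion order: [16, 28, 11, 48, 47, 41, 19]
Tree (level-order array): [16, 11, 28, None, None, 19, 48, None, None, 47, None, 41]
Compute height bottom-up (empty subtree = -1):
  height(11) = 1 + max(-1, -1) = 0
  height(19) = 1 + max(-1, -1) = 0
  height(41) = 1 + max(-1, -1) = 0
  height(47) = 1 + max(0, -1) = 1
  height(48) = 1 + max(1, -1) = 2
  height(28) = 1 + max(0, 2) = 3
  height(16) = 1 + max(0, 3) = 4
Height = 4


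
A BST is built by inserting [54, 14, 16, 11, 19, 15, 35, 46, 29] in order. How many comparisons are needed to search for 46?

Search path for 46: 54 -> 14 -> 16 -> 19 -> 35 -> 46
Found: True
Comparisons: 6


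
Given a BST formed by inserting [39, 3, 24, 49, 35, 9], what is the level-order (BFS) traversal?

Tree insertion order: [39, 3, 24, 49, 35, 9]
Tree (level-order array): [39, 3, 49, None, 24, None, None, 9, 35]
BFS from the root, enqueuing left then right child of each popped node:
  queue [39] -> pop 39, enqueue [3, 49], visited so far: [39]
  queue [3, 49] -> pop 3, enqueue [24], visited so far: [39, 3]
  queue [49, 24] -> pop 49, enqueue [none], visited so far: [39, 3, 49]
  queue [24] -> pop 24, enqueue [9, 35], visited so far: [39, 3, 49, 24]
  queue [9, 35] -> pop 9, enqueue [none], visited so far: [39, 3, 49, 24, 9]
  queue [35] -> pop 35, enqueue [none], visited so far: [39, 3, 49, 24, 9, 35]
Result: [39, 3, 49, 24, 9, 35]


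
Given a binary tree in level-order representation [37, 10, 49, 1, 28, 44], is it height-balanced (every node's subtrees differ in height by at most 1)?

Tree (level-order array): [37, 10, 49, 1, 28, 44]
Definition: a tree is height-balanced if, at every node, |h(left) - h(right)| <= 1 (empty subtree has height -1).
Bottom-up per-node check:
  node 1: h_left=-1, h_right=-1, diff=0 [OK], height=0
  node 28: h_left=-1, h_right=-1, diff=0 [OK], height=0
  node 10: h_left=0, h_right=0, diff=0 [OK], height=1
  node 44: h_left=-1, h_right=-1, diff=0 [OK], height=0
  node 49: h_left=0, h_right=-1, diff=1 [OK], height=1
  node 37: h_left=1, h_right=1, diff=0 [OK], height=2
All nodes satisfy the balance condition.
Result: Balanced


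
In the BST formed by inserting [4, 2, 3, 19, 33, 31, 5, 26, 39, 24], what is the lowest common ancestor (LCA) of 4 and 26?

Tree insertion order: [4, 2, 3, 19, 33, 31, 5, 26, 39, 24]
Tree (level-order array): [4, 2, 19, None, 3, 5, 33, None, None, None, None, 31, 39, 26, None, None, None, 24]
In a BST, the LCA of p=4, q=26 is the first node v on the
root-to-leaf path with p <= v <= q (go left if both < v, right if both > v).
Walk from root:
  at 4: 4 <= 4 <= 26, this is the LCA
LCA = 4


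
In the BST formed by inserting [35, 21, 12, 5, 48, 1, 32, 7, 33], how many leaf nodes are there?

Tree built from: [35, 21, 12, 5, 48, 1, 32, 7, 33]
Tree (level-order array): [35, 21, 48, 12, 32, None, None, 5, None, None, 33, 1, 7]
Rule: A leaf has 0 children.
Per-node child counts:
  node 35: 2 child(ren)
  node 21: 2 child(ren)
  node 12: 1 child(ren)
  node 5: 2 child(ren)
  node 1: 0 child(ren)
  node 7: 0 child(ren)
  node 32: 1 child(ren)
  node 33: 0 child(ren)
  node 48: 0 child(ren)
Matching nodes: [1, 7, 33, 48]
Count of leaf nodes: 4


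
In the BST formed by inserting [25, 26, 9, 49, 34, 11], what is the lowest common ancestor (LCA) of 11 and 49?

Tree insertion order: [25, 26, 9, 49, 34, 11]
Tree (level-order array): [25, 9, 26, None, 11, None, 49, None, None, 34]
In a BST, the LCA of p=11, q=49 is the first node v on the
root-to-leaf path with p <= v <= q (go left if both < v, right if both > v).
Walk from root:
  at 25: 11 <= 25 <= 49, this is the LCA
LCA = 25


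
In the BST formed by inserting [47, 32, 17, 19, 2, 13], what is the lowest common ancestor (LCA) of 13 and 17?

Tree insertion order: [47, 32, 17, 19, 2, 13]
Tree (level-order array): [47, 32, None, 17, None, 2, 19, None, 13]
In a BST, the LCA of p=13, q=17 is the first node v on the
root-to-leaf path with p <= v <= q (go left if both < v, right if both > v).
Walk from root:
  at 47: both 13 and 17 < 47, go left
  at 32: both 13 and 17 < 32, go left
  at 17: 13 <= 17 <= 17, this is the LCA
LCA = 17


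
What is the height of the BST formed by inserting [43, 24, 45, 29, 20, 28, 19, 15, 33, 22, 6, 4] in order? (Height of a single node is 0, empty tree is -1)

Insertion order: [43, 24, 45, 29, 20, 28, 19, 15, 33, 22, 6, 4]
Tree (level-order array): [43, 24, 45, 20, 29, None, None, 19, 22, 28, 33, 15, None, None, None, None, None, None, None, 6, None, 4]
Compute height bottom-up (empty subtree = -1):
  height(4) = 1 + max(-1, -1) = 0
  height(6) = 1 + max(0, -1) = 1
  height(15) = 1 + max(1, -1) = 2
  height(19) = 1 + max(2, -1) = 3
  height(22) = 1 + max(-1, -1) = 0
  height(20) = 1 + max(3, 0) = 4
  height(28) = 1 + max(-1, -1) = 0
  height(33) = 1 + max(-1, -1) = 0
  height(29) = 1 + max(0, 0) = 1
  height(24) = 1 + max(4, 1) = 5
  height(45) = 1 + max(-1, -1) = 0
  height(43) = 1 + max(5, 0) = 6
Height = 6


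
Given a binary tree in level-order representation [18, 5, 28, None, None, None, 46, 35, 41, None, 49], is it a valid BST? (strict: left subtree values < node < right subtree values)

Level-order array: [18, 5, 28, None, None, None, 46, 35, 41, None, 49]
Validate using subtree bounds (lo, hi): at each node, require lo < value < hi,
then recurse left with hi=value and right with lo=value.
Preorder trace (stopping at first violation):
  at node 18 with bounds (-inf, +inf): OK
  at node 5 with bounds (-inf, 18): OK
  at node 28 with bounds (18, +inf): OK
  at node 46 with bounds (28, +inf): OK
  at node 35 with bounds (28, 46): OK
  at node 49 with bounds (35, 46): VIOLATION
Node 49 violates its bound: not (35 < 49 < 46).
Result: Not a valid BST


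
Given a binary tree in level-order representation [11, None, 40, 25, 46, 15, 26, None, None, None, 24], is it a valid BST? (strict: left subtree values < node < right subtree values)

Level-order array: [11, None, 40, 25, 46, 15, 26, None, None, None, 24]
Validate using subtree bounds (lo, hi): at each node, require lo < value < hi,
then recurse left with hi=value and right with lo=value.
Preorder trace (stopping at first violation):
  at node 11 with bounds (-inf, +inf): OK
  at node 40 with bounds (11, +inf): OK
  at node 25 with bounds (11, 40): OK
  at node 15 with bounds (11, 25): OK
  at node 24 with bounds (15, 25): OK
  at node 26 with bounds (25, 40): OK
  at node 46 with bounds (40, +inf): OK
No violation found at any node.
Result: Valid BST


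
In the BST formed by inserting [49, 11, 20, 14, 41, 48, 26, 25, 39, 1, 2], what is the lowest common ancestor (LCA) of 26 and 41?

Tree insertion order: [49, 11, 20, 14, 41, 48, 26, 25, 39, 1, 2]
Tree (level-order array): [49, 11, None, 1, 20, None, 2, 14, 41, None, None, None, None, 26, 48, 25, 39]
In a BST, the LCA of p=26, q=41 is the first node v on the
root-to-leaf path with p <= v <= q (go left if both < v, right if both > v).
Walk from root:
  at 49: both 26 and 41 < 49, go left
  at 11: both 26 and 41 > 11, go right
  at 20: both 26 and 41 > 20, go right
  at 41: 26 <= 41 <= 41, this is the LCA
LCA = 41


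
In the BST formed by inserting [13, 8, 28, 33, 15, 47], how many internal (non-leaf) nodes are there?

Tree built from: [13, 8, 28, 33, 15, 47]
Tree (level-order array): [13, 8, 28, None, None, 15, 33, None, None, None, 47]
Rule: An internal node has at least one child.
Per-node child counts:
  node 13: 2 child(ren)
  node 8: 0 child(ren)
  node 28: 2 child(ren)
  node 15: 0 child(ren)
  node 33: 1 child(ren)
  node 47: 0 child(ren)
Matching nodes: [13, 28, 33]
Count of internal (non-leaf) nodes: 3


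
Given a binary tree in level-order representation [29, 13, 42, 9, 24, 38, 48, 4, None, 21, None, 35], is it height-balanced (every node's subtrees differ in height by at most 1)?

Tree (level-order array): [29, 13, 42, 9, 24, 38, 48, 4, None, 21, None, 35]
Definition: a tree is height-balanced if, at every node, |h(left) - h(right)| <= 1 (empty subtree has height -1).
Bottom-up per-node check:
  node 4: h_left=-1, h_right=-1, diff=0 [OK], height=0
  node 9: h_left=0, h_right=-1, diff=1 [OK], height=1
  node 21: h_left=-1, h_right=-1, diff=0 [OK], height=0
  node 24: h_left=0, h_right=-1, diff=1 [OK], height=1
  node 13: h_left=1, h_right=1, diff=0 [OK], height=2
  node 35: h_left=-1, h_right=-1, diff=0 [OK], height=0
  node 38: h_left=0, h_right=-1, diff=1 [OK], height=1
  node 48: h_left=-1, h_right=-1, diff=0 [OK], height=0
  node 42: h_left=1, h_right=0, diff=1 [OK], height=2
  node 29: h_left=2, h_right=2, diff=0 [OK], height=3
All nodes satisfy the balance condition.
Result: Balanced


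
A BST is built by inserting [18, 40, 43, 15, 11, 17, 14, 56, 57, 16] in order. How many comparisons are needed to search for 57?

Search path for 57: 18 -> 40 -> 43 -> 56 -> 57
Found: True
Comparisons: 5


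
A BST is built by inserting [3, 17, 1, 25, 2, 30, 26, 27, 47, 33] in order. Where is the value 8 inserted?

Starting tree (level order): [3, 1, 17, None, 2, None, 25, None, None, None, 30, 26, 47, None, 27, 33]
Insertion path: 3 -> 17
Result: insert 8 as left child of 17
Final tree (level order): [3, 1, 17, None, 2, 8, 25, None, None, None, None, None, 30, 26, 47, None, 27, 33]


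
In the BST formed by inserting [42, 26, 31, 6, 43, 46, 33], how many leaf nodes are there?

Tree built from: [42, 26, 31, 6, 43, 46, 33]
Tree (level-order array): [42, 26, 43, 6, 31, None, 46, None, None, None, 33]
Rule: A leaf has 0 children.
Per-node child counts:
  node 42: 2 child(ren)
  node 26: 2 child(ren)
  node 6: 0 child(ren)
  node 31: 1 child(ren)
  node 33: 0 child(ren)
  node 43: 1 child(ren)
  node 46: 0 child(ren)
Matching nodes: [6, 33, 46]
Count of leaf nodes: 3


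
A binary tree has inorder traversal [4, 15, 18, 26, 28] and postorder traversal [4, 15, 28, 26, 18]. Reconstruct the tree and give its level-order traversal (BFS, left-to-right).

Inorder:   [4, 15, 18, 26, 28]
Postorder: [4, 15, 28, 26, 18]
Algorithm: postorder visits root last, so walk postorder right-to-left;
each value is the root of the current inorder slice — split it at that
value, recurse on the right subtree first, then the left.
Recursive splits:
  root=18; inorder splits into left=[4, 15], right=[26, 28]
  root=26; inorder splits into left=[], right=[28]
  root=28; inorder splits into left=[], right=[]
  root=15; inorder splits into left=[4], right=[]
  root=4; inorder splits into left=[], right=[]
Reconstructed level-order: [18, 15, 26, 4, 28]


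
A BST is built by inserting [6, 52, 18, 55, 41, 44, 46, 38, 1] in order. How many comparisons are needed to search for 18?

Search path for 18: 6 -> 52 -> 18
Found: True
Comparisons: 3


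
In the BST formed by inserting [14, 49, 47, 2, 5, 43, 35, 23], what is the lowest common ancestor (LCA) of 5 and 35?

Tree insertion order: [14, 49, 47, 2, 5, 43, 35, 23]
Tree (level-order array): [14, 2, 49, None, 5, 47, None, None, None, 43, None, 35, None, 23]
In a BST, the LCA of p=5, q=35 is the first node v on the
root-to-leaf path with p <= v <= q (go left if both < v, right if both > v).
Walk from root:
  at 14: 5 <= 14 <= 35, this is the LCA
LCA = 14


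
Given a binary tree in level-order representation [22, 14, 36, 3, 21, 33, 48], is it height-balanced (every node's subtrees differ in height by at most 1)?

Tree (level-order array): [22, 14, 36, 3, 21, 33, 48]
Definition: a tree is height-balanced if, at every node, |h(left) - h(right)| <= 1 (empty subtree has height -1).
Bottom-up per-node check:
  node 3: h_left=-1, h_right=-1, diff=0 [OK], height=0
  node 21: h_left=-1, h_right=-1, diff=0 [OK], height=0
  node 14: h_left=0, h_right=0, diff=0 [OK], height=1
  node 33: h_left=-1, h_right=-1, diff=0 [OK], height=0
  node 48: h_left=-1, h_right=-1, diff=0 [OK], height=0
  node 36: h_left=0, h_right=0, diff=0 [OK], height=1
  node 22: h_left=1, h_right=1, diff=0 [OK], height=2
All nodes satisfy the balance condition.
Result: Balanced


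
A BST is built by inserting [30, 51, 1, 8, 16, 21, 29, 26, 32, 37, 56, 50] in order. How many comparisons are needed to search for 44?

Search path for 44: 30 -> 51 -> 32 -> 37 -> 50
Found: False
Comparisons: 5


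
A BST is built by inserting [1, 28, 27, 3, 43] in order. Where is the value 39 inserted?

Starting tree (level order): [1, None, 28, 27, 43, 3]
Insertion path: 1 -> 28 -> 43
Result: insert 39 as left child of 43
Final tree (level order): [1, None, 28, 27, 43, 3, None, 39]


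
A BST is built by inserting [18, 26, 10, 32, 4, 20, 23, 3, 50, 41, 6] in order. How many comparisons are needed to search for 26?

Search path for 26: 18 -> 26
Found: True
Comparisons: 2


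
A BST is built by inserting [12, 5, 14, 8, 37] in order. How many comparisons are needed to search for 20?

Search path for 20: 12 -> 14 -> 37
Found: False
Comparisons: 3


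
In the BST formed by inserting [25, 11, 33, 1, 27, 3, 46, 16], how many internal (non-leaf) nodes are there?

Tree built from: [25, 11, 33, 1, 27, 3, 46, 16]
Tree (level-order array): [25, 11, 33, 1, 16, 27, 46, None, 3]
Rule: An internal node has at least one child.
Per-node child counts:
  node 25: 2 child(ren)
  node 11: 2 child(ren)
  node 1: 1 child(ren)
  node 3: 0 child(ren)
  node 16: 0 child(ren)
  node 33: 2 child(ren)
  node 27: 0 child(ren)
  node 46: 0 child(ren)
Matching nodes: [25, 11, 1, 33]
Count of internal (non-leaf) nodes: 4


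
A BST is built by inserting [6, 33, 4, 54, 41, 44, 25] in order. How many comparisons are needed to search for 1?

Search path for 1: 6 -> 4
Found: False
Comparisons: 2


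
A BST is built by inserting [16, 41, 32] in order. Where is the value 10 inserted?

Starting tree (level order): [16, None, 41, 32]
Insertion path: 16
Result: insert 10 as left child of 16
Final tree (level order): [16, 10, 41, None, None, 32]


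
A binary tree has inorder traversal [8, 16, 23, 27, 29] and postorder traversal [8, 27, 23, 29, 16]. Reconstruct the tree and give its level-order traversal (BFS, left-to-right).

Inorder:   [8, 16, 23, 27, 29]
Postorder: [8, 27, 23, 29, 16]
Algorithm: postorder visits root last, so walk postorder right-to-left;
each value is the root of the current inorder slice — split it at that
value, recurse on the right subtree first, then the left.
Recursive splits:
  root=16; inorder splits into left=[8], right=[23, 27, 29]
  root=29; inorder splits into left=[23, 27], right=[]
  root=23; inorder splits into left=[], right=[27]
  root=27; inorder splits into left=[], right=[]
  root=8; inorder splits into left=[], right=[]
Reconstructed level-order: [16, 8, 29, 23, 27]


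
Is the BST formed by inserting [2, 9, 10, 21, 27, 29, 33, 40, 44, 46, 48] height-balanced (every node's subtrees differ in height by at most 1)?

Tree (level-order array): [2, None, 9, None, 10, None, 21, None, 27, None, 29, None, 33, None, 40, None, 44, None, 46, None, 48]
Definition: a tree is height-balanced if, at every node, |h(left) - h(right)| <= 1 (empty subtree has height -1).
Bottom-up per-node check:
  node 48: h_left=-1, h_right=-1, diff=0 [OK], height=0
  node 46: h_left=-1, h_right=0, diff=1 [OK], height=1
  node 44: h_left=-1, h_right=1, diff=2 [FAIL (|-1-1|=2 > 1)], height=2
  node 40: h_left=-1, h_right=2, diff=3 [FAIL (|-1-2|=3 > 1)], height=3
  node 33: h_left=-1, h_right=3, diff=4 [FAIL (|-1-3|=4 > 1)], height=4
  node 29: h_left=-1, h_right=4, diff=5 [FAIL (|-1-4|=5 > 1)], height=5
  node 27: h_left=-1, h_right=5, diff=6 [FAIL (|-1-5|=6 > 1)], height=6
  node 21: h_left=-1, h_right=6, diff=7 [FAIL (|-1-6|=7 > 1)], height=7
  node 10: h_left=-1, h_right=7, diff=8 [FAIL (|-1-7|=8 > 1)], height=8
  node 9: h_left=-1, h_right=8, diff=9 [FAIL (|-1-8|=9 > 1)], height=9
  node 2: h_left=-1, h_right=9, diff=10 [FAIL (|-1-9|=10 > 1)], height=10
Node 44 violates the condition: |-1 - 1| = 2 > 1.
Result: Not balanced


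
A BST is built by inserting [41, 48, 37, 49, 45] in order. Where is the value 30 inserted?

Starting tree (level order): [41, 37, 48, None, None, 45, 49]
Insertion path: 41 -> 37
Result: insert 30 as left child of 37
Final tree (level order): [41, 37, 48, 30, None, 45, 49]


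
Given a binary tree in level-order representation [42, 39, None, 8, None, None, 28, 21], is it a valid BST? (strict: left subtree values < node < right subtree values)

Level-order array: [42, 39, None, 8, None, None, 28, 21]
Validate using subtree bounds (lo, hi): at each node, require lo < value < hi,
then recurse left with hi=value and right with lo=value.
Preorder trace (stopping at first violation):
  at node 42 with bounds (-inf, +inf): OK
  at node 39 with bounds (-inf, 42): OK
  at node 8 with bounds (-inf, 39): OK
  at node 28 with bounds (8, 39): OK
  at node 21 with bounds (8, 28): OK
No violation found at any node.
Result: Valid BST


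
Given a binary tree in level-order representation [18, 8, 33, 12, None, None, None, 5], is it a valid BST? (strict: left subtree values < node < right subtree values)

Level-order array: [18, 8, 33, 12, None, None, None, 5]
Validate using subtree bounds (lo, hi): at each node, require lo < value < hi,
then recurse left with hi=value and right with lo=value.
Preorder trace (stopping at first violation):
  at node 18 with bounds (-inf, +inf): OK
  at node 8 with bounds (-inf, 18): OK
  at node 12 with bounds (-inf, 8): VIOLATION
Node 12 violates its bound: not (-inf < 12 < 8).
Result: Not a valid BST


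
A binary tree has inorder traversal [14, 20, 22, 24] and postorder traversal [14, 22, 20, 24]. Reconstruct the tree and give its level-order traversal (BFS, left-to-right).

Inorder:   [14, 20, 22, 24]
Postorder: [14, 22, 20, 24]
Algorithm: postorder visits root last, so walk postorder right-to-left;
each value is the root of the current inorder slice — split it at that
value, recurse on the right subtree first, then the left.
Recursive splits:
  root=24; inorder splits into left=[14, 20, 22], right=[]
  root=20; inorder splits into left=[14], right=[22]
  root=22; inorder splits into left=[], right=[]
  root=14; inorder splits into left=[], right=[]
Reconstructed level-order: [24, 20, 14, 22]


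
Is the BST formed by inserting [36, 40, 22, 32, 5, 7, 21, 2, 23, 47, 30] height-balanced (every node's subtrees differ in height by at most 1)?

Tree (level-order array): [36, 22, 40, 5, 32, None, 47, 2, 7, 23, None, None, None, None, None, None, 21, None, 30]
Definition: a tree is height-balanced if, at every node, |h(left) - h(right)| <= 1 (empty subtree has height -1).
Bottom-up per-node check:
  node 2: h_left=-1, h_right=-1, diff=0 [OK], height=0
  node 21: h_left=-1, h_right=-1, diff=0 [OK], height=0
  node 7: h_left=-1, h_right=0, diff=1 [OK], height=1
  node 5: h_left=0, h_right=1, diff=1 [OK], height=2
  node 30: h_left=-1, h_right=-1, diff=0 [OK], height=0
  node 23: h_left=-1, h_right=0, diff=1 [OK], height=1
  node 32: h_left=1, h_right=-1, diff=2 [FAIL (|1--1|=2 > 1)], height=2
  node 22: h_left=2, h_right=2, diff=0 [OK], height=3
  node 47: h_left=-1, h_right=-1, diff=0 [OK], height=0
  node 40: h_left=-1, h_right=0, diff=1 [OK], height=1
  node 36: h_left=3, h_right=1, diff=2 [FAIL (|3-1|=2 > 1)], height=4
Node 32 violates the condition: |1 - -1| = 2 > 1.
Result: Not balanced


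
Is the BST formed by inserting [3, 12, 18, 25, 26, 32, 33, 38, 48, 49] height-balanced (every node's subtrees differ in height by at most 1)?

Tree (level-order array): [3, None, 12, None, 18, None, 25, None, 26, None, 32, None, 33, None, 38, None, 48, None, 49]
Definition: a tree is height-balanced if, at every node, |h(left) - h(right)| <= 1 (empty subtree has height -1).
Bottom-up per-node check:
  node 49: h_left=-1, h_right=-1, diff=0 [OK], height=0
  node 48: h_left=-1, h_right=0, diff=1 [OK], height=1
  node 38: h_left=-1, h_right=1, diff=2 [FAIL (|-1-1|=2 > 1)], height=2
  node 33: h_left=-1, h_right=2, diff=3 [FAIL (|-1-2|=3 > 1)], height=3
  node 32: h_left=-1, h_right=3, diff=4 [FAIL (|-1-3|=4 > 1)], height=4
  node 26: h_left=-1, h_right=4, diff=5 [FAIL (|-1-4|=5 > 1)], height=5
  node 25: h_left=-1, h_right=5, diff=6 [FAIL (|-1-5|=6 > 1)], height=6
  node 18: h_left=-1, h_right=6, diff=7 [FAIL (|-1-6|=7 > 1)], height=7
  node 12: h_left=-1, h_right=7, diff=8 [FAIL (|-1-7|=8 > 1)], height=8
  node 3: h_left=-1, h_right=8, diff=9 [FAIL (|-1-8|=9 > 1)], height=9
Node 38 violates the condition: |-1 - 1| = 2 > 1.
Result: Not balanced


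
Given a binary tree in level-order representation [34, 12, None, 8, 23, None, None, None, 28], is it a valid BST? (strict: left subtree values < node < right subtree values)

Level-order array: [34, 12, None, 8, 23, None, None, None, 28]
Validate using subtree bounds (lo, hi): at each node, require lo < value < hi,
then recurse left with hi=value and right with lo=value.
Preorder trace (stopping at first violation):
  at node 34 with bounds (-inf, +inf): OK
  at node 12 with bounds (-inf, 34): OK
  at node 8 with bounds (-inf, 12): OK
  at node 23 with bounds (12, 34): OK
  at node 28 with bounds (23, 34): OK
No violation found at any node.
Result: Valid BST


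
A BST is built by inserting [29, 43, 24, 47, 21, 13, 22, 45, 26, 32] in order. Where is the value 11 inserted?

Starting tree (level order): [29, 24, 43, 21, 26, 32, 47, 13, 22, None, None, None, None, 45]
Insertion path: 29 -> 24 -> 21 -> 13
Result: insert 11 as left child of 13
Final tree (level order): [29, 24, 43, 21, 26, 32, 47, 13, 22, None, None, None, None, 45, None, 11]


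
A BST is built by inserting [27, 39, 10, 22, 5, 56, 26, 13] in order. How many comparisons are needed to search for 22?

Search path for 22: 27 -> 10 -> 22
Found: True
Comparisons: 3


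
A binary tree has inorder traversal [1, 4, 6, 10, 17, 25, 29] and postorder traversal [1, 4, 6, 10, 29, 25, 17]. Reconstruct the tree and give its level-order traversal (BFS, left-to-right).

Inorder:   [1, 4, 6, 10, 17, 25, 29]
Postorder: [1, 4, 6, 10, 29, 25, 17]
Algorithm: postorder visits root last, so walk postorder right-to-left;
each value is the root of the current inorder slice — split it at that
value, recurse on the right subtree first, then the left.
Recursive splits:
  root=17; inorder splits into left=[1, 4, 6, 10], right=[25, 29]
  root=25; inorder splits into left=[], right=[29]
  root=29; inorder splits into left=[], right=[]
  root=10; inorder splits into left=[1, 4, 6], right=[]
  root=6; inorder splits into left=[1, 4], right=[]
  root=4; inorder splits into left=[1], right=[]
  root=1; inorder splits into left=[], right=[]
Reconstructed level-order: [17, 10, 25, 6, 29, 4, 1]


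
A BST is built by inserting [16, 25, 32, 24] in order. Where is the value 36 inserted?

Starting tree (level order): [16, None, 25, 24, 32]
Insertion path: 16 -> 25 -> 32
Result: insert 36 as right child of 32
Final tree (level order): [16, None, 25, 24, 32, None, None, None, 36]


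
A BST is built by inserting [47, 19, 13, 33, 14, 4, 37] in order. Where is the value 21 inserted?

Starting tree (level order): [47, 19, None, 13, 33, 4, 14, None, 37]
Insertion path: 47 -> 19 -> 33
Result: insert 21 as left child of 33
Final tree (level order): [47, 19, None, 13, 33, 4, 14, 21, 37]


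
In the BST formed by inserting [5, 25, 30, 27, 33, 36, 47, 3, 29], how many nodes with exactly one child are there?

Tree built from: [5, 25, 30, 27, 33, 36, 47, 3, 29]
Tree (level-order array): [5, 3, 25, None, None, None, 30, 27, 33, None, 29, None, 36, None, None, None, 47]
Rule: These are nodes with exactly 1 non-null child.
Per-node child counts:
  node 5: 2 child(ren)
  node 3: 0 child(ren)
  node 25: 1 child(ren)
  node 30: 2 child(ren)
  node 27: 1 child(ren)
  node 29: 0 child(ren)
  node 33: 1 child(ren)
  node 36: 1 child(ren)
  node 47: 0 child(ren)
Matching nodes: [25, 27, 33, 36]
Count of nodes with exactly one child: 4


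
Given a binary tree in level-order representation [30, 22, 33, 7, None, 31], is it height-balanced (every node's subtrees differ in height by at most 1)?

Tree (level-order array): [30, 22, 33, 7, None, 31]
Definition: a tree is height-balanced if, at every node, |h(left) - h(right)| <= 1 (empty subtree has height -1).
Bottom-up per-node check:
  node 7: h_left=-1, h_right=-1, diff=0 [OK], height=0
  node 22: h_left=0, h_right=-1, diff=1 [OK], height=1
  node 31: h_left=-1, h_right=-1, diff=0 [OK], height=0
  node 33: h_left=0, h_right=-1, diff=1 [OK], height=1
  node 30: h_left=1, h_right=1, diff=0 [OK], height=2
All nodes satisfy the balance condition.
Result: Balanced


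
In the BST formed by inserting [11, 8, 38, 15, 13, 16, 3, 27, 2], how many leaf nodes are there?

Tree built from: [11, 8, 38, 15, 13, 16, 3, 27, 2]
Tree (level-order array): [11, 8, 38, 3, None, 15, None, 2, None, 13, 16, None, None, None, None, None, 27]
Rule: A leaf has 0 children.
Per-node child counts:
  node 11: 2 child(ren)
  node 8: 1 child(ren)
  node 3: 1 child(ren)
  node 2: 0 child(ren)
  node 38: 1 child(ren)
  node 15: 2 child(ren)
  node 13: 0 child(ren)
  node 16: 1 child(ren)
  node 27: 0 child(ren)
Matching nodes: [2, 13, 27]
Count of leaf nodes: 3


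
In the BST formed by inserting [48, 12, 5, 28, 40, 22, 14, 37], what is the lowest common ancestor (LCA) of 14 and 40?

Tree insertion order: [48, 12, 5, 28, 40, 22, 14, 37]
Tree (level-order array): [48, 12, None, 5, 28, None, None, 22, 40, 14, None, 37]
In a BST, the LCA of p=14, q=40 is the first node v on the
root-to-leaf path with p <= v <= q (go left if both < v, right if both > v).
Walk from root:
  at 48: both 14 and 40 < 48, go left
  at 12: both 14 and 40 > 12, go right
  at 28: 14 <= 28 <= 40, this is the LCA
LCA = 28


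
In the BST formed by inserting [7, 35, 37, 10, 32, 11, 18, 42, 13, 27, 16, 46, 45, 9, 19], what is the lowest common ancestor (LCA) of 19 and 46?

Tree insertion order: [7, 35, 37, 10, 32, 11, 18, 42, 13, 27, 16, 46, 45, 9, 19]
Tree (level-order array): [7, None, 35, 10, 37, 9, 32, None, 42, None, None, 11, None, None, 46, None, 18, 45, None, 13, 27, None, None, None, 16, 19]
In a BST, the LCA of p=19, q=46 is the first node v on the
root-to-leaf path with p <= v <= q (go left if both < v, right if both > v).
Walk from root:
  at 7: both 19 and 46 > 7, go right
  at 35: 19 <= 35 <= 46, this is the LCA
LCA = 35


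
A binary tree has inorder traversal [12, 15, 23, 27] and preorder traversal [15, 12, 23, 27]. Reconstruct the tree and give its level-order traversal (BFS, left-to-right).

Inorder:  [12, 15, 23, 27]
Preorder: [15, 12, 23, 27]
Algorithm: preorder visits root first, so consume preorder in order;
for each root, split the current inorder slice at that value into
left-subtree inorder and right-subtree inorder, then recurse.
Recursive splits:
  root=15; inorder splits into left=[12], right=[23, 27]
  root=12; inorder splits into left=[], right=[]
  root=23; inorder splits into left=[], right=[27]
  root=27; inorder splits into left=[], right=[]
Reconstructed level-order: [15, 12, 23, 27]


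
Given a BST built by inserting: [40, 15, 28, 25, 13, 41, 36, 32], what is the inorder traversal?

Tree insertion order: [40, 15, 28, 25, 13, 41, 36, 32]
Tree (level-order array): [40, 15, 41, 13, 28, None, None, None, None, 25, 36, None, None, 32]
Inorder traversal: [13, 15, 25, 28, 32, 36, 40, 41]


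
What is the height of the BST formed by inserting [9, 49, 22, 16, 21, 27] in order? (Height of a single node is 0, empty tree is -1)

Insertion order: [9, 49, 22, 16, 21, 27]
Tree (level-order array): [9, None, 49, 22, None, 16, 27, None, 21]
Compute height bottom-up (empty subtree = -1):
  height(21) = 1 + max(-1, -1) = 0
  height(16) = 1 + max(-1, 0) = 1
  height(27) = 1 + max(-1, -1) = 0
  height(22) = 1 + max(1, 0) = 2
  height(49) = 1 + max(2, -1) = 3
  height(9) = 1 + max(-1, 3) = 4
Height = 4


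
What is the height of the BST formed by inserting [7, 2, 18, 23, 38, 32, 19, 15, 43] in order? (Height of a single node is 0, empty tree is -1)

Insertion order: [7, 2, 18, 23, 38, 32, 19, 15, 43]
Tree (level-order array): [7, 2, 18, None, None, 15, 23, None, None, 19, 38, None, None, 32, 43]
Compute height bottom-up (empty subtree = -1):
  height(2) = 1 + max(-1, -1) = 0
  height(15) = 1 + max(-1, -1) = 0
  height(19) = 1 + max(-1, -1) = 0
  height(32) = 1 + max(-1, -1) = 0
  height(43) = 1 + max(-1, -1) = 0
  height(38) = 1 + max(0, 0) = 1
  height(23) = 1 + max(0, 1) = 2
  height(18) = 1 + max(0, 2) = 3
  height(7) = 1 + max(0, 3) = 4
Height = 4
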